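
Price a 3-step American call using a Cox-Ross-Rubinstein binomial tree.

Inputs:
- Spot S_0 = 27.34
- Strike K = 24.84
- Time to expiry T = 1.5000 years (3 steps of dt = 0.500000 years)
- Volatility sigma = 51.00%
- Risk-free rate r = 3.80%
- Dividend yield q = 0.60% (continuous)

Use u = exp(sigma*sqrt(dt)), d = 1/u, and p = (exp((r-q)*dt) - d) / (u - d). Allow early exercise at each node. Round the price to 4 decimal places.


Answer: Price = V(0,0) = 8.5970

Derivation:
dt = T/N = 0.500000
u = exp(sigma*sqrt(dt)) = 1.434225; d = 1/u = 0.697241
p = (exp((r-q)*dt) - d) / (u - d) = 0.432693
Discount per step: exp(-r*dt) = 0.981179
Stock lattice S(k, i) with i counting down-moves:
  k=0: S(0,0) = 27.3400
  k=1: S(1,0) = 39.2117; S(1,1) = 19.0626
  k=2: S(2,0) = 56.2384; S(2,1) = 27.3400; S(2,2) = 13.2912
  k=3: S(3,0) = 80.6585; S(3,1) = 39.2117; S(3,2) = 19.0626; S(3,3) = 9.2672
Terminal payoffs V(N, i) = max(S_T - K, 0):
  V(3,0) = 55.818501; V(3,1) = 14.371705; V(3,2) = 0.000000; V(3,3) = 0.000000
Backward induction: V(k, i) = exp(-r*dt) * [p * V(k+1, i) + (1-p) * V(k+1, i+1)]; then take max(V_cont, immediate exercise) for American.
  V(2,0) = exp(-r*dt) * [p*55.818501 + (1-p)*14.371705] = 31.697439; exercise = 31.398397; V(2,0) = max -> 31.697439
  V(2,1) = exp(-r*dt) * [p*14.371705 + (1-p)*0.000000] = 6.101501; exercise = 2.500000; V(2,1) = max -> 6.101501
  V(2,2) = exp(-r*dt) * [p*0.000000 + (1-p)*0.000000] = 0.000000; exercise = 0.000000; V(2,2) = max -> 0.000000
  V(1,0) = exp(-r*dt) * [p*31.697439 + (1-p)*6.101501] = 16.853411; exercise = 14.371705; V(1,0) = max -> 16.853411
  V(1,1) = exp(-r*dt) * [p*6.101501 + (1-p)*0.000000] = 2.590390; exercise = 0.000000; V(1,1) = max -> 2.590390
  V(0,0) = exp(-r*dt) * [p*16.853411 + (1-p)*2.590390] = 8.596997; exercise = 2.500000; V(0,0) = max -> 8.596997


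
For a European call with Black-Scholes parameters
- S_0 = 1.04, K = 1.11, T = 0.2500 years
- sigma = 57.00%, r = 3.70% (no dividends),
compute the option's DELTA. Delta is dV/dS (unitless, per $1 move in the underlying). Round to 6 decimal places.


d1 = -0.0536028146; d2 = -0.3386028146
phi(d1) = 0.3983695591; exp(-qT) = 1.0000000000; exp(-rT) = 0.9907926496
N(d1) = 0.4786258070
Delta = exp(-qT) * N(d1) = 1.0000000000 * 0.4786258070 = 0.478626

Answer: Delta = 0.478626


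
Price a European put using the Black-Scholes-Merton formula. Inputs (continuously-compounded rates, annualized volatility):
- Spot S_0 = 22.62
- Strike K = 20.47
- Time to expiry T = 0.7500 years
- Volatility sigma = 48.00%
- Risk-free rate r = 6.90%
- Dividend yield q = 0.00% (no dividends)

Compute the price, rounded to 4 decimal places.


Answer: Price = 2.0952

Derivation:
d1 = (ln(S/K) + (r - q + 0.5*sigma^2) * T) / (sigma * sqrt(T)) = 0.57259692
d2 = d1 - sigma * sqrt(T) = 0.15690473
exp(-rT) = 0.94956623; exp(-qT) = 1.00000000
P = K * exp(-rT) * N(-d2) - S_0 * exp(-qT) * N(-d1)
N(-d1) = 0.28345882; N(-d2) = 0.43765997
P = 20.4700 * 0.94956623 * 0.43765997 - 22.6200 * 1.00000000 * 0.28345882 = 2.0952


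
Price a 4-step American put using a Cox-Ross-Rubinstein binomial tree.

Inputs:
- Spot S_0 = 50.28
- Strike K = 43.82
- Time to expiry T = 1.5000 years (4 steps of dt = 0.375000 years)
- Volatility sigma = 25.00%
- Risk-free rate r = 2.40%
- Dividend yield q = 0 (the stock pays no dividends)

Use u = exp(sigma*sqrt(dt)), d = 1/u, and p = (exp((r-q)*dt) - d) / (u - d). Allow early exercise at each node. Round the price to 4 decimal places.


dt = T/N = 0.375000
u = exp(sigma*sqrt(dt)) = 1.165433; d = 1/u = 0.858050
p = (exp((r-q)*dt) - d) / (u - d) = 0.491213
Discount per step: exp(-r*dt) = 0.991040
Stock lattice S(k, i) with i counting down-moves:
  k=0: S(0,0) = 50.2800
  k=1: S(1,0) = 58.5980; S(1,1) = 43.1427
  k=2: S(2,0) = 68.2921; S(2,1) = 50.2800; S(2,2) = 37.0186
  k=3: S(3,0) = 79.5899; S(3,1) = 58.5980; S(3,2) = 43.1427; S(3,3) = 31.7638
  k=4: S(4,0) = 92.7567; S(4,1) = 68.2921; S(4,2) = 50.2800; S(4,3) = 37.0186; S(4,4) = 27.2549
Terminal payoffs V(N, i) = max(K - S_T, 0):
  V(4,0) = 0.000000; V(4,1) = 0.000000; V(4,2) = 0.000000; V(4,3) = 6.801375; V(4,4) = 16.565056
Backward induction: V(k, i) = exp(-r*dt) * [p * V(k+1, i) + (1-p) * V(k+1, i+1)]; then take max(V_cont, immediate exercise) for American.
  V(3,0) = exp(-r*dt) * [p*0.000000 + (1-p)*0.000000] = 0.000000; exercise = 0.000000; V(3,0) = max -> 0.000000
  V(3,1) = exp(-r*dt) * [p*0.000000 + (1-p)*0.000000] = 0.000000; exercise = 0.000000; V(3,1) = max -> 0.000000
  V(3,2) = exp(-r*dt) * [p*0.000000 + (1-p)*6.801375] = 3.429448; exercise = 0.677255; V(3,2) = max -> 3.429448
  V(3,3) = exp(-r*dt) * [p*6.801375 + (1-p)*16.565056] = 11.663565; exercise = 12.056175; V(3,3) = max -> 12.056175
  V(2,0) = exp(-r*dt) * [p*0.000000 + (1-p)*0.000000] = 0.000000; exercise = 0.000000; V(2,0) = max -> 0.000000
  V(2,1) = exp(-r*dt) * [p*0.000000 + (1-p)*3.429448] = 1.729226; exercise = 0.000000; V(2,1) = max -> 1.729226
  V(2,2) = exp(-r*dt) * [p*3.429448 + (1-p)*12.056175] = 7.748564; exercise = 6.801375; V(2,2) = max -> 7.748564
  V(1,0) = exp(-r*dt) * [p*0.000000 + (1-p)*1.729226] = 0.871925; exercise = 0.000000; V(1,0) = max -> 0.871925
  V(1,1) = exp(-r*dt) * [p*1.729226 + (1-p)*7.748564] = 4.748855; exercise = 0.677255; V(1,1) = max -> 4.748855
  V(0,0) = exp(-r*dt) * [p*0.871925 + (1-p)*4.748855] = 2.818972; exercise = 0.000000; V(0,0) = max -> 2.818972

Answer: Price = V(0,0) = 2.8190


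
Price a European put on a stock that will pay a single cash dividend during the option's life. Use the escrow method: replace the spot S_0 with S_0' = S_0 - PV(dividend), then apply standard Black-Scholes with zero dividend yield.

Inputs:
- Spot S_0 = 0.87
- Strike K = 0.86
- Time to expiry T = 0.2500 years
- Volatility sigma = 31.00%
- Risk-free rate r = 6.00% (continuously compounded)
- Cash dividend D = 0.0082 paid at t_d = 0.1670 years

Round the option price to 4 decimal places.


PV(D) = D * exp(-r * t_d) = 0.0082 * 0.99003003 = 0.00811825
S_0' = S_0 - PV(D) = 0.8700 - 0.00811825 = 0.86188175
d1 = (ln(S_0'/K) + (r + sigma^2/2)*T) / (sigma*sqrt(T)) = 0.18837545
d2 = d1 - sigma*sqrt(T) = 0.03337545
exp(-rT) = 0.98511194
N(-d1) = 0.42529117; N(-d2) = 0.48668759
P = K * exp(-rT) * N(-d2) - S_0' * N(-d1) = 0.8600 * 0.98511194 * 0.48668759 - 0.86188175 * 0.42529117 = 0.0458

Answer: Price = 0.0458


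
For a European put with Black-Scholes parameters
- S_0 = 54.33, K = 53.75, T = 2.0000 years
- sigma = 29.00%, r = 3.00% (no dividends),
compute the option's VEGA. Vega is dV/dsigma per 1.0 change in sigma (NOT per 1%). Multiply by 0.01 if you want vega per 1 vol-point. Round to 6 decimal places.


Answer: Vega = 28.544023

Derivation:
d1 = 0.3775289275; d2 = -0.0325930056
phi(d1) = 0.3715014251; exp(-qT) = 1.0000000000; exp(-rT) = 0.9417645336
Vega = S * exp(-qT) * phi(d1) * sqrt(T) = 54.3300 * 1.0000000000 * 0.3715014251 * 1.4142135624 = 28.544023


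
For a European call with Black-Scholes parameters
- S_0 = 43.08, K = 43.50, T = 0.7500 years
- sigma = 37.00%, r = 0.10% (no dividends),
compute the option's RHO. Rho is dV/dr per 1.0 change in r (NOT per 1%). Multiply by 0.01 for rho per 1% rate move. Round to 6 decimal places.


d1 = 0.1322769205; d2 = -0.1881524789
phi(d1) = 0.3954673199; exp(-qT) = 1.0000000000; exp(-rT) = 0.9992502812
N(d2) = 0.4253785617
Rho = K*T*exp(-rT)*N(d2) = 43.5000 * 0.7500 * 0.9992502812 * 0.4253785617 = 13.867571

Answer: Rho = 13.867571


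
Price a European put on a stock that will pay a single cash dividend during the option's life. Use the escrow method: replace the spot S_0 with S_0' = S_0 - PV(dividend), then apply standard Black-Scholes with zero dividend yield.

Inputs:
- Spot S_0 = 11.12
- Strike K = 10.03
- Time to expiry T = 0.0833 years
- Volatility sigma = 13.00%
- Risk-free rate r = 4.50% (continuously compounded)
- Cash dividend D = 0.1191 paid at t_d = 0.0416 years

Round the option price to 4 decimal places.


Answer: Price = 0.0006

Derivation:
PV(D) = D * exp(-r * t_d) = 0.1191 * 0.99812975 = 0.11887725
S_0' = S_0 - PV(D) = 11.1200 - 0.11887725 = 11.00112275
d1 = (ln(S_0'/K) + (r + sigma^2/2)*T) / (sigma*sqrt(T)) = 2.58178156
d2 = d1 - sigma*sqrt(T) = 2.54426130
exp(-rT) = 0.99625852
N(-d1) = 0.00491459; N(-d2) = 0.00547546
P = K * exp(-rT) * N(-d2) - S_0' * N(-d1) = 10.0300 * 0.99625852 * 0.00547546 - 11.00112275 * 0.00491459 = 0.0006


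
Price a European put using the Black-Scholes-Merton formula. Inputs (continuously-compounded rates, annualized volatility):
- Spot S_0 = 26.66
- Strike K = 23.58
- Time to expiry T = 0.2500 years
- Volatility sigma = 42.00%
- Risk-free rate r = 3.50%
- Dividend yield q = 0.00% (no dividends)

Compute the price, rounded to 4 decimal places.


Answer: Price = 0.8445

Derivation:
d1 = (ln(S/K) + (r - q + 0.5*sigma^2) * T) / (sigma * sqrt(T)) = 0.73126390
d2 = d1 - sigma * sqrt(T) = 0.52126390
exp(-rT) = 0.99128817; exp(-qT) = 1.00000000
P = K * exp(-rT) * N(-d2) - S_0 * exp(-qT) * N(-d1)
N(-d1) = 0.23230899; N(-d2) = 0.30109147
P = 23.5800 * 0.99128817 * 0.30109147 - 26.6600 * 1.00000000 * 0.23230899 = 0.8445


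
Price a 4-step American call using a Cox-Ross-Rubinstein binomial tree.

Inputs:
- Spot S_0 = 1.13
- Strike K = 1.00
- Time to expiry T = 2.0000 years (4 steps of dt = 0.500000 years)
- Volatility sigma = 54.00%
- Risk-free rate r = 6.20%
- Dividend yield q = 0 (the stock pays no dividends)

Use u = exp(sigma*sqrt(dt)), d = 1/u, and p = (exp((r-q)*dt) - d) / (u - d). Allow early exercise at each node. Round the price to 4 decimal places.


dt = T/N = 0.500000
u = exp(sigma*sqrt(dt)) = 1.464974; d = 1/u = 0.682606
p = (exp((r-q)*dt) - d) / (u - d) = 0.445928
Discount per step: exp(-r*dt) = 0.969476
Stock lattice S(k, i) with i counting down-moves:
  k=0: S(0,0) = 1.1300
  k=1: S(1,0) = 1.6554; S(1,1) = 0.7713
  k=2: S(2,0) = 2.4251; S(2,1) = 1.1300; S(2,2) = 0.5265
  k=3: S(3,0) = 3.5528; S(3,1) = 1.6554; S(3,2) = 0.7713; S(3,3) = 0.3594
  k=4: S(4,0) = 5.2047; S(4,1) = 2.4251; S(4,2) = 1.1300; S(4,3) = 0.5265; S(4,4) = 0.2453
Terminal payoffs V(N, i) = max(S_T - K, 0):
  V(4,0) = 4.204732; V(4,1) = 1.425149; V(4,2) = 0.130000; V(4,3) = 0.000000; V(4,4) = 0.000000
Backward induction: V(k, i) = exp(-r*dt) * [p * V(k+1, i) + (1-p) * V(k+1, i+1)]; then take max(V_cont, immediate exercise) for American.
  V(3,0) = exp(-r*dt) * [p*4.204732 + (1-p)*1.425149] = 2.583305; exercise = 2.552781; V(3,0) = max -> 2.583305
  V(3,1) = exp(-r*dt) * [p*1.425149 + (1-p)*0.130000] = 0.685945; exercise = 0.655421; V(3,1) = max -> 0.685945
  V(3,2) = exp(-r*dt) * [p*0.130000 + (1-p)*0.000000] = 0.056201; exercise = 0.000000; V(3,2) = max -> 0.056201
  V(3,3) = exp(-r*dt) * [p*0.000000 + (1-p)*0.000000] = 0.000000; exercise = 0.000000; V(3,3) = max -> 0.000000
  V(2,0) = exp(-r*dt) * [p*2.583305 + (1-p)*0.685945] = 1.485266; exercise = 1.425149; V(2,0) = max -> 1.485266
  V(2,1) = exp(-r*dt) * [p*0.685945 + (1-p)*0.056201] = 0.326734; exercise = 0.130000; V(2,1) = max -> 0.326734
  V(2,2) = exp(-r*dt) * [p*0.056201 + (1-p)*0.000000] = 0.024297; exercise = 0.000000; V(2,2) = max -> 0.024297
  V(1,0) = exp(-r*dt) * [p*1.485266 + (1-p)*0.326734] = 0.817612; exercise = 0.655421; V(1,0) = max -> 0.817612
  V(1,1) = exp(-r*dt) * [p*0.326734 + (1-p)*0.024297] = 0.154303; exercise = 0.000000; V(1,1) = max -> 0.154303
  V(0,0) = exp(-r*dt) * [p*0.817612 + (1-p)*0.154303] = 0.436352; exercise = 0.130000; V(0,0) = max -> 0.436352

Answer: Price = V(0,0) = 0.4364


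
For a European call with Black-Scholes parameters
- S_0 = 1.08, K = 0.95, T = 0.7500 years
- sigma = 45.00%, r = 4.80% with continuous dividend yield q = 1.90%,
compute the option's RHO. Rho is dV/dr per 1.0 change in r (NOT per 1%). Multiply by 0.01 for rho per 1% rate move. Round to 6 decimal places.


d1 = 0.5797670203; d2 = 0.1900555886
phi(d1) = 0.3372255003; exp(-qT) = 0.9858510507; exp(-rT) = 0.9646402935
N(d2) = 0.5753672146
Rho = K*T*exp(-rT)*N(d2) = 0.9500 * 0.7500 * 0.9646402935 * 0.5753672146 = 0.395453

Answer: Rho = 0.395453


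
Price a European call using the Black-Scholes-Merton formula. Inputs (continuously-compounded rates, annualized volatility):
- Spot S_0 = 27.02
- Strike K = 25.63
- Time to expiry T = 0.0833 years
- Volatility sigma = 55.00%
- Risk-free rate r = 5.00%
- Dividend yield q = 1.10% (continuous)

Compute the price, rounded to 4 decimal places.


Answer: Price = 2.4994

Derivation:
d1 = (ln(S/K) + (r - q + 0.5*sigma^2) * T) / (sigma * sqrt(T)) = 0.43254255
d2 = d1 - sigma * sqrt(T) = 0.27380298
exp(-rT) = 0.99584366; exp(-qT) = 0.99908412
C = S_0 * exp(-qT) * N(d1) - K * exp(-rT) * N(d2)
N(d1) = 0.66732643; N(d2) = 0.60788199
C = 27.0200 * 0.99908412 * 0.66732643 - 25.6300 * 0.99584366 * 0.60788199 = 2.4994


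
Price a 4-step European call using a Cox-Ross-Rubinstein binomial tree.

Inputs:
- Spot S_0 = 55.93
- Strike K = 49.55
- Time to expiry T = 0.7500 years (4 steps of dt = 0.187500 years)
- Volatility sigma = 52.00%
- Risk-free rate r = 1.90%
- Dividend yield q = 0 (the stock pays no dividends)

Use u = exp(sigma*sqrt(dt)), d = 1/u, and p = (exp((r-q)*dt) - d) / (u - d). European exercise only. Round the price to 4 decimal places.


Answer: Price = V(0,0) = 13.5491

Derivation:
dt = T/N = 0.187500
u = exp(sigma*sqrt(dt)) = 1.252531; d = 1/u = 0.798383
p = (exp((r-q)*dt) - d) / (u - d) = 0.451803
Discount per step: exp(-r*dt) = 0.996444
Stock lattice S(k, i) with i counting down-moves:
  k=0: S(0,0) = 55.9300
  k=1: S(1,0) = 70.0541; S(1,1) = 44.6536
  k=2: S(2,0) = 87.7449; S(2,1) = 55.9300; S(2,2) = 35.6507
  k=3: S(3,0) = 109.9033; S(3,1) = 70.0541; S(3,2) = 44.6536; S(3,3) = 28.4629
  k=4: S(4,0) = 137.6573; S(4,1) = 87.7449; S(4,2) = 55.9300; S(4,3) = 35.6507; S(4,4) = 22.7243
Terminal payoffs V(N, i) = max(S_T - K, 0):
  V(4,0) = 88.107309; V(4,1) = 38.194933; V(4,2) = 6.380000; V(4,3) = 0.000000; V(4,4) = 0.000000
Backward induction: V(k, i) = exp(-r*dt) * [p * V(k+1, i) + (1-p) * V(k+1, i+1)].
  V(3,0) = exp(-r*dt) * [p*88.107309 + (1-p)*38.194933] = 60.529490
  V(3,1) = exp(-r*dt) * [p*38.194933 + (1-p)*6.380000] = 20.680288
  V(3,2) = exp(-r*dt) * [p*6.380000 + (1-p)*0.000000] = 2.872255
  V(3,3) = exp(-r*dt) * [p*0.000000 + (1-p)*0.000000] = 0.000000
  V(2,0) = exp(-r*dt) * [p*60.529490 + (1-p)*20.680288] = 38.546722
  V(2,1) = exp(-r*dt) * [p*20.680288 + (1-p)*2.872255] = 10.879157
  V(2,2) = exp(-r*dt) * [p*2.872255 + (1-p)*0.000000] = 1.293079
  V(1,0) = exp(-r*dt) * [p*38.546722 + (1-p)*10.879157] = 23.296314
  V(1,1) = exp(-r*dt) * [p*10.879157 + (1-p)*1.293079] = 5.604101
  V(0,0) = exp(-r*dt) * [p*23.296314 + (1-p)*5.604101] = 13.549147


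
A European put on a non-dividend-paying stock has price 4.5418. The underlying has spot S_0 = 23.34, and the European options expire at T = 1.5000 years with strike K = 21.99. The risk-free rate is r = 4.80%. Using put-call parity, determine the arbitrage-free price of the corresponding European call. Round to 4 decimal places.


Put-call parity: C - P = S_0 * exp(-qT) - K * exp(-rT).
S_0 * exp(-qT) = 23.3400 * 1.00000000 = 23.34000000
K * exp(-rT) = 21.9900 * 0.93053090 = 20.46237440
C = P + S*exp(-qT) - K*exp(-rT)
C = 4.5418 + 23.34000000 - 20.46237440 = 7.4194

Answer: Call price = 7.4194


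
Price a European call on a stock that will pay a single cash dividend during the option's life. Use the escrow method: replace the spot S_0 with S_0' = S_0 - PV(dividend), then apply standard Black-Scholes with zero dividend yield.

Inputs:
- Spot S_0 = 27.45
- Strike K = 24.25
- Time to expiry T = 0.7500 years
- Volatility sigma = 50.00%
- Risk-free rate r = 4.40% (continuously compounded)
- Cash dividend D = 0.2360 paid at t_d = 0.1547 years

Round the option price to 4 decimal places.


Answer: Price = 6.4677

Derivation:
PV(D) = D * exp(-r * t_d) = 0.2360 * 0.99321631 = 0.23439905
S_0' = S_0 - PV(D) = 27.4500 - 0.23439905 = 27.21560095
d1 = (ln(S_0'/K) + (r + sigma^2/2)*T) / (sigma*sqrt(T)) = 0.55916086
d2 = d1 - sigma*sqrt(T) = 0.12614816
exp(-rT) = 0.96753856
N(d1) = 0.71197403; N(d2) = 0.55019268
C = S_0' * N(d1) - K * exp(-rT) * N(d2) = 27.21560095 * 0.71197403 - 24.2500 * 0.96753856 * 0.55019268 = 6.4677


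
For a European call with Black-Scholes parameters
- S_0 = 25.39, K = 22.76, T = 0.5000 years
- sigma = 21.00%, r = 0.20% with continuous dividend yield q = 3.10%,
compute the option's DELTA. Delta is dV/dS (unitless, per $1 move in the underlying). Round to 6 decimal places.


d1 = 0.7130046340; d2 = 0.5645122099
phi(d1) = 0.3093981447; exp(-qT) = 0.9846195068; exp(-rT) = 0.9990004998
N(d1) = 0.7620785552
Delta = exp(-qT) * N(d1) = 0.9846195068 * 0.7620785552 = 0.750357

Answer: Delta = 0.750357


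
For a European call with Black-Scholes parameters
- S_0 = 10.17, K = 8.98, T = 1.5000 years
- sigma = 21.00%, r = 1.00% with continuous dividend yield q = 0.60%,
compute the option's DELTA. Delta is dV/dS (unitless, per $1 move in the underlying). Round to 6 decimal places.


d1 = 0.6357682811; d2 = 0.3785718581
phi(d1) = 0.3259409051; exp(-qT) = 0.9910403788; exp(-rT) = 0.9851119396
N(d1) = 0.7375362679
Delta = exp(-qT) * N(d1) = 0.9910403788 * 0.7375362679 = 0.730928

Answer: Delta = 0.730928


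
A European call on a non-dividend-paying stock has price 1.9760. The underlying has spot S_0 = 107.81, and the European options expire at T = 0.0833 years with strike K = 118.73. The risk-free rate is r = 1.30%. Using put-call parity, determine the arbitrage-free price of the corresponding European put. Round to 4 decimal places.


Answer: Put price = 12.7675

Derivation:
Put-call parity: C - P = S_0 * exp(-qT) - K * exp(-rT).
S_0 * exp(-qT) = 107.8100 * 1.00000000 = 107.81000000
K * exp(-rT) = 118.7300 * 0.99891769 = 118.60149687
P = C - S*exp(-qT) + K*exp(-rT)
P = 1.9760 - 107.81000000 + 118.60149687 = 12.7675


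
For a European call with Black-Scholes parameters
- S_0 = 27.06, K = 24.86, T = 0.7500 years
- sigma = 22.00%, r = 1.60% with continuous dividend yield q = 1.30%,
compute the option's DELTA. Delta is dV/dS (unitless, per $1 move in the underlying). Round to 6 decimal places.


Answer: Delta = 0.702689

Derivation:
d1 = 0.5521386251; d2 = 0.3616130362
phi(d1) = 0.3425399232; exp(-qT) = 0.9902973771; exp(-rT) = 0.9880717129
N(d1) = 0.7095733098
Delta = exp(-qT) * N(d1) = 0.9902973771 * 0.7095733098 = 0.702689


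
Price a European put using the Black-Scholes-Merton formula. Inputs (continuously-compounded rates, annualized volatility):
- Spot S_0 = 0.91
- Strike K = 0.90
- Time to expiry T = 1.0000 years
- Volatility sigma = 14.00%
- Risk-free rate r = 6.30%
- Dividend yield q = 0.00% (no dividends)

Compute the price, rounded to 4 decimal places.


d1 = (ln(S/K) + (r - q + 0.5*sigma^2) * T) / (sigma * sqrt(T)) = 0.59892740
d2 = d1 - sigma * sqrt(T) = 0.45892740
exp(-rT) = 0.93894347; exp(-qT) = 1.00000000
P = K * exp(-rT) * N(-d2) - S_0 * exp(-qT) * N(-d1)
N(-d1) = 0.27461065; N(-d2) = 0.32314315
P = 0.9000 * 0.93894347 * 0.32314315 - 0.9100 * 1.00000000 * 0.27461065 = 0.0232

Answer: Price = 0.0232


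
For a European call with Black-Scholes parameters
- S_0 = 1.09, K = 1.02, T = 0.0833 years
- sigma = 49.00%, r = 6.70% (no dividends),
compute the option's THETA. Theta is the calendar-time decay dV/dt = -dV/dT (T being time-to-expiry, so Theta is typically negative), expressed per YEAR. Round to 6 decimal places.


d1 = 0.5795140140; d2 = 0.4380914910
phi(d1) = 0.3372749589; exp(-qT) = 1.0000000000; exp(-rT) = 0.9944344454
Theta = -S*exp(-qT)*phi(d1)*sigma/(2*sqrt(T)) - r*K*exp(-rT)*N(d2) + q*S*exp(-qT)*N(d1)
N(d1) = 0.7188788033; N(d2) = 0.6693400188; sqrt(T) = 0.2886173938
Term 1 = -1.0900 * 1.0000000000 * 0.3372749589 * 0.4900 / (2 * 0.2886173938) = -0.3120715512
Term 2 = -0.0670 * 1.0200 * 0.9944344454 * 0.6693400188 = -0.0454881134
Term 3 = 0 (no dividend yield, q = 0)
Theta = -0.3120715512 + (-0.0454881134) + (0.0000000000) = -0.357560

Answer: Theta = -0.357560


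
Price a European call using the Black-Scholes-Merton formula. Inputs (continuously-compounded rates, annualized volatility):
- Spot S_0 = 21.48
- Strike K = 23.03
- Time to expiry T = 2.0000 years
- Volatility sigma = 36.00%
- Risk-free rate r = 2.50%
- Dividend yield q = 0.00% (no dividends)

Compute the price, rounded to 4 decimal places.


d1 = (ln(S/K) + (r - q + 0.5*sigma^2) * T) / (sigma * sqrt(T)) = 0.21591222
d2 = d1 - sigma * sqrt(T) = -0.29320466
exp(-rT) = 0.95122942; exp(-qT) = 1.00000000
C = S_0 * exp(-qT) * N(d1) - K * exp(-rT) * N(d2)
N(d1) = 0.58547191; N(d2) = 0.38468286
C = 21.4800 * 1.00000000 * 0.58547191 - 23.0300 * 0.95122942 * 0.38468286 = 4.1488

Answer: Price = 4.1488


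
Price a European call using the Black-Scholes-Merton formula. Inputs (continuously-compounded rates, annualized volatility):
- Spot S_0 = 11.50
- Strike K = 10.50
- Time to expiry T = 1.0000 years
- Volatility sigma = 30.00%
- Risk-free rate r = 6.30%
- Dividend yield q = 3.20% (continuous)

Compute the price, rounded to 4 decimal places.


Answer: Price = 1.9924

Derivation:
d1 = (ln(S/K) + (r - q + 0.5*sigma^2) * T) / (sigma * sqrt(T)) = 0.55657259
d2 = d1 - sigma * sqrt(T) = 0.25657259
exp(-rT) = 0.93894347; exp(-qT) = 0.96850658
C = S_0 * exp(-qT) * N(d1) - K * exp(-rT) * N(d2)
N(d1) = 0.71109026; N(d2) = 0.60124563
C = 11.5000 * 0.96850658 * 0.71109026 - 10.5000 * 0.93894347 * 0.60124563 = 1.9924


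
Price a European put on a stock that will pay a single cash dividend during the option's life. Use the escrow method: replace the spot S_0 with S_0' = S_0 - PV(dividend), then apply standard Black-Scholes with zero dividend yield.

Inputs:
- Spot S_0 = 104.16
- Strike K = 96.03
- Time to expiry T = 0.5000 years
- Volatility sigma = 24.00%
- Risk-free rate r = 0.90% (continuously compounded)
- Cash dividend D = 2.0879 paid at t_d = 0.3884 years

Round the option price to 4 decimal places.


PV(D) = D * exp(-r * t_d) = 2.0879 * 0.99651050 = 2.08061428
S_0' = S_0 - PV(D) = 104.1600 - 2.08061428 = 102.07938572
d1 = (ln(S_0'/K) + (r + sigma^2/2)*T) / (sigma*sqrt(T)) = 0.47134653
d2 = d1 - sigma*sqrt(T) = 0.30164091
exp(-rT) = 0.99551011
N(-d1) = 0.31869665; N(-d2) = 0.38146291
P = K * exp(-rT) * N(-d2) - S_0' * N(-d1) = 96.0300 * 0.99551011 * 0.38146291 - 102.07938572 * 0.31869665 = 3.9351

Answer: Price = 3.9351


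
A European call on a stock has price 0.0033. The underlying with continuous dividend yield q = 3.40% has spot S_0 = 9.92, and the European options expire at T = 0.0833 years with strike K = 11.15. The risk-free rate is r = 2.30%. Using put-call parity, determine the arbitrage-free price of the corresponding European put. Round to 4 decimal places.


Answer: Put price = 1.2400

Derivation:
Put-call parity: C - P = S_0 * exp(-qT) - K * exp(-rT).
S_0 * exp(-qT) = 9.9200 * 0.99717181 = 9.89194432
K * exp(-rT) = 11.1500 * 0.99808593 = 11.12865817
P = C - S*exp(-qT) + K*exp(-rT)
P = 0.0033 - 9.89194432 + 11.12865817 = 1.2400


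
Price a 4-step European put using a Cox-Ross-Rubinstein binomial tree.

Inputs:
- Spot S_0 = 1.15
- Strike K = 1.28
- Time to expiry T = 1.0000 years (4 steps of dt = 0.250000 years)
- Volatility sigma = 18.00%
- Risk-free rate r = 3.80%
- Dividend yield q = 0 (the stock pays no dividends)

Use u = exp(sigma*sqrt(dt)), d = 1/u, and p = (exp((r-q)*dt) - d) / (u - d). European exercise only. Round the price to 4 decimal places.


Answer: Price = V(0,0) = 0.1365

Derivation:
dt = T/N = 0.250000
u = exp(sigma*sqrt(dt)) = 1.094174; d = 1/u = 0.913931
p = (exp((r-q)*dt) - d) / (u - d) = 0.530473
Discount per step: exp(-r*dt) = 0.990545
Stock lattice S(k, i) with i counting down-moves:
  k=0: S(0,0) = 1.1500
  k=1: S(1,0) = 1.2583; S(1,1) = 1.0510
  k=2: S(2,0) = 1.3768; S(2,1) = 1.1500; S(2,2) = 0.9606
  k=3: S(3,0) = 1.5065; S(3,1) = 1.2583; S(3,2) = 1.0510; S(3,3) = 0.8779
  k=4: S(4,0) = 1.6483; S(4,1) = 1.3768; S(4,2) = 1.1500; S(4,3) = 0.9606; S(4,4) = 0.8023
Terminal payoffs V(N, i) = max(K - S_T, 0):
  V(4,0) = 0.000000; V(4,1) = 0.000000; V(4,2) = 0.130000; V(4,3) = 0.319439; V(4,4) = 0.477672
Backward induction: V(k, i) = exp(-r*dt) * [p * V(k+1, i) + (1-p) * V(k+1, i+1)].
  V(3,0) = exp(-r*dt) * [p*0.000000 + (1-p)*0.000000] = 0.000000
  V(3,1) = exp(-r*dt) * [p*0.000000 + (1-p)*0.130000] = 0.060461
  V(3,2) = exp(-r*dt) * [p*0.130000 + (1-p)*0.319439] = 0.216877
  V(3,3) = exp(-r*dt) * [p*0.319439 + (1-p)*0.477672] = 0.390011
  V(2,0) = exp(-r*dt) * [p*0.000000 + (1-p)*0.060461] = 0.028120
  V(2,1) = exp(-r*dt) * [p*0.060461 + (1-p)*0.216877] = 0.132637
  V(2,2) = exp(-r*dt) * [p*0.216877 + (1-p)*0.390011] = 0.295349
  V(1,0) = exp(-r*dt) * [p*0.028120 + (1-p)*0.132637] = 0.076463
  V(1,1) = exp(-r*dt) * [p*0.132637 + (1-p)*0.295349] = 0.207058
  V(0,0) = exp(-r*dt) * [p*0.076463 + (1-p)*0.207058] = 0.136478


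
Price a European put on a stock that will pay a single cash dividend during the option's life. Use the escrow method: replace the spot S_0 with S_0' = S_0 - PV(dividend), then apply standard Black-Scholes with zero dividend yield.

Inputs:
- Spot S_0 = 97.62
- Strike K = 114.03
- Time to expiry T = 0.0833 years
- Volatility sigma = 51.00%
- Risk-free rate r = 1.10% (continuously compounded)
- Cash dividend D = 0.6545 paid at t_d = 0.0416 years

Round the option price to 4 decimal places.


PV(D) = D * exp(-r * t_d) = 0.6545 * 0.99954250 = 0.65420057
S_0' = S_0 - PV(D) = 97.6200 - 0.65420057 = 96.96579943
d1 = (ln(S_0'/K) + (r + sigma^2/2)*T) / (sigma*sqrt(T)) = -1.02146068
d2 = d1 - sigma*sqrt(T) = -1.16865556
exp(-rT) = 0.99908412
N(-d1) = 0.84648189; N(-d2) = 0.87872878
P = K * exp(-rT) * N(-d2) - S_0' * N(-d1) = 114.0300 * 0.99908412 * 0.87872878 - 96.96579943 * 0.84648189 = 18.0299

Answer: Price = 18.0299


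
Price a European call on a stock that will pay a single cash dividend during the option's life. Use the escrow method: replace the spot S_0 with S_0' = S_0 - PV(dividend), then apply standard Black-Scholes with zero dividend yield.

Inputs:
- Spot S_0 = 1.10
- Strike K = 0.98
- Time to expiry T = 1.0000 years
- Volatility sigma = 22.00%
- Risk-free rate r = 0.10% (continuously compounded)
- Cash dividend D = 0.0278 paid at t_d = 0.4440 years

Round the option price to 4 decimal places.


PV(D) = D * exp(-r * t_d) = 0.0278 * 0.99955610 = 0.02778766
S_0' = S_0 - PV(D) = 1.1000 - 0.02778766 = 1.07221234
d1 = (ln(S_0'/K) + (r + sigma^2/2)*T) / (sigma*sqrt(T)) = 0.52330377
d2 = d1 - sigma*sqrt(T) = 0.30330377
exp(-rT) = 0.99900050
N(d1) = 0.69961856; N(d2) = 0.61917081
C = S_0' * N(d1) - K * exp(-rT) * N(d2) = 1.07221234 * 0.69961856 - 0.9800 * 0.99900050 * 0.61917081 = 0.1440

Answer: Price = 0.1440


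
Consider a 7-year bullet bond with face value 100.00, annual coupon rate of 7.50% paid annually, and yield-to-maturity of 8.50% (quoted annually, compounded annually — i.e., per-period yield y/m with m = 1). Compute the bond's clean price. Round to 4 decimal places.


Answer: Price = 94.8815

Derivation:
Coupon per period c = face * coupon_rate / m = 7.500000
Periods per year m = 1; per-period yield y/m = 0.085000
Number of cashflows N = 7
Cashflows (t years, CF_t, discount factor 1/(1+y/m)^(m*t), PV):
  t = 1.0000: CF_t = 7.500000, DF = 0.921659, PV = 6.912442
  t = 2.0000: CF_t = 7.500000, DF = 0.849455, PV = 6.370915
  t = 3.0000: CF_t = 7.500000, DF = 0.782908, PV = 5.871811
  t = 4.0000: CF_t = 7.500000, DF = 0.721574, PV = 5.411807
  t = 5.0000: CF_t = 7.500000, DF = 0.665045, PV = 4.987841
  t = 6.0000: CF_t = 7.500000, DF = 0.612945, PV = 4.597088
  t = 7.0000: CF_t = 107.500000, DF = 0.564926, PV = 60.729583
Price P = sum_t PV_t = 94.881486


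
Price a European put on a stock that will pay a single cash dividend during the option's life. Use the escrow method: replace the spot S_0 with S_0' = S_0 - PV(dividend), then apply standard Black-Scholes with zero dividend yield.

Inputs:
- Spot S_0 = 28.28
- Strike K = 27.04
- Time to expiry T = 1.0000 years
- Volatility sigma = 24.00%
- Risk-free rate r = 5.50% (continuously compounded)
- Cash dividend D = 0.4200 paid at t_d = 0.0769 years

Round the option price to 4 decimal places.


PV(D) = D * exp(-r * t_d) = 0.4200 * 0.99577943 = 0.41822736
S_0' = S_0 - PV(D) = 28.2800 - 0.41822736 = 27.86177264
d1 = (ln(S_0'/K) + (r + sigma^2/2)*T) / (sigma*sqrt(T)) = 0.47390976
d2 = d1 - sigma*sqrt(T) = 0.23390976
exp(-rT) = 0.94648515
N(-d1) = 0.31778213; N(-d2) = 0.40752752
P = K * exp(-rT) * N(-d2) - S_0' * N(-d1) = 27.0400 * 0.94648515 * 0.40752752 - 27.86177264 * 0.31778213 = 1.5759

Answer: Price = 1.5759


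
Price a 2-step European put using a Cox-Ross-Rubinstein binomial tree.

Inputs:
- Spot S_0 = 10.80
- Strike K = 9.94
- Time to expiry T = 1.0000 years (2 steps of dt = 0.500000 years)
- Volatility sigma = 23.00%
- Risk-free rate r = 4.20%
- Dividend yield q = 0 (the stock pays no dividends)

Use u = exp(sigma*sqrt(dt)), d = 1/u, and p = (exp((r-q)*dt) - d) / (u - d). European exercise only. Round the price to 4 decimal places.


dt = T/N = 0.500000
u = exp(sigma*sqrt(dt)) = 1.176607; d = 1/u = 0.849902
p = (exp((r-q)*dt) - d) / (u - d) = 0.524389
Discount per step: exp(-r*dt) = 0.979219
Stock lattice S(k, i) with i counting down-moves:
  k=0: S(0,0) = 10.8000
  k=1: S(1,0) = 12.7074; S(1,1) = 9.1789
  k=2: S(2,0) = 14.9516; S(2,1) = 10.8000; S(2,2) = 7.8012
Terminal payoffs V(N, i) = max(K - S_T, 0):
  V(2,0) = 0.000000; V(2,1) = 0.000000; V(2,2) = 2.138804
Backward induction: V(k, i) = exp(-r*dt) * [p * V(k+1, i) + (1-p) * V(k+1, i+1)].
  V(1,0) = exp(-r*dt) * [p*0.000000 + (1-p)*0.000000] = 0.000000
  V(1,1) = exp(-r*dt) * [p*0.000000 + (1-p)*2.138804] = 0.996100
  V(0,0) = exp(-r*dt) * [p*0.000000 + (1-p)*0.996100] = 0.463912

Answer: Price = V(0,0) = 0.4639


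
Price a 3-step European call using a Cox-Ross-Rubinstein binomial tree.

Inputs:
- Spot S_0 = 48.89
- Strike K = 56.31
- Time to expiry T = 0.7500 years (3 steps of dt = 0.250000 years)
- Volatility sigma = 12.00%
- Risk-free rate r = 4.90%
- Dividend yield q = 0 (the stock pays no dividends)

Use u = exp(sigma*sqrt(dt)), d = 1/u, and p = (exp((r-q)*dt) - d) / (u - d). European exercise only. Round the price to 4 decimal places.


dt = T/N = 0.250000
u = exp(sigma*sqrt(dt)) = 1.061837; d = 1/u = 0.941765
p = (exp((r-q)*dt) - d) / (u - d) = 0.587654
Discount per step: exp(-r*dt) = 0.987825
Stock lattice S(k, i) with i counting down-moves:
  k=0: S(0,0) = 48.8900
  k=1: S(1,0) = 51.9132; S(1,1) = 46.0429
  k=2: S(2,0) = 55.1233; S(2,1) = 48.8900; S(2,2) = 43.3615
  k=3: S(3,0) = 58.5320; S(3,1) = 51.9132; S(3,2) = 46.0429; S(3,3) = 40.8364
Terminal payoffs V(N, i) = max(S_T - K, 0):
  V(3,0) = 2.221957; V(3,1) = 0.000000; V(3,2) = 0.000000; V(3,3) = 0.000000
Backward induction: V(k, i) = exp(-r*dt) * [p * V(k+1, i) + (1-p) * V(k+1, i+1)].
  V(2,0) = exp(-r*dt) * [p*2.221957 + (1-p)*0.000000] = 1.289844
  V(2,1) = exp(-r*dt) * [p*0.000000 + (1-p)*0.000000] = 0.000000
  V(2,2) = exp(-r*dt) * [p*0.000000 + (1-p)*0.000000] = 0.000000
  V(1,0) = exp(-r*dt) * [p*1.289844 + (1-p)*0.000000] = 0.748754
  V(1,1) = exp(-r*dt) * [p*0.000000 + (1-p)*0.000000] = 0.000000
  V(0,0) = exp(-r*dt) * [p*0.748754 + (1-p)*0.000000] = 0.434651

Answer: Price = V(0,0) = 0.4347


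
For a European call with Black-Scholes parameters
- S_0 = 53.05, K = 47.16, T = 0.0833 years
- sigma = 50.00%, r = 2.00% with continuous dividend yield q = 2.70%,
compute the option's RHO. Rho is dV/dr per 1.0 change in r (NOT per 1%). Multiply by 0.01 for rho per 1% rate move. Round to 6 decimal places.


d1 = 0.8836486791; d2 = 0.7393399822
phi(d1) = 0.2699938691; exp(-qT) = 0.9977534273; exp(-rT) = 0.9983353870
N(d2) = 0.7701497116
Rho = K*T*exp(-rT)*N(d2) = 47.1600 * 0.0833 * 0.9983353870 * 0.7701497116 = 3.020441

Answer: Rho = 3.020441


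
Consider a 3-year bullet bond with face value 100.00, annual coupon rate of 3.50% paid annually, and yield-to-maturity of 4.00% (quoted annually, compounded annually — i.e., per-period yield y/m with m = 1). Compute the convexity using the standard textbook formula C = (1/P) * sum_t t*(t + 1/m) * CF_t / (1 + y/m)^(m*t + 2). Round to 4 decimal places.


Coupon per period c = face * coupon_rate / m = 3.500000
Periods per year m = 1; per-period yield y/m = 0.040000
Number of cashflows N = 3
Cashflows (t years, CF_t, discount factor 1/(1+y/m)^(m*t), PV):
  t = 1.0000: CF_t = 3.500000, DF = 0.961538, PV = 3.365385
  t = 2.0000: CF_t = 3.500000, DF = 0.924556, PV = 3.235947
  t = 3.0000: CF_t = 103.500000, DF = 0.888996, PV = 92.011123
Price P = sum_t PV_t = 98.612454
Convexity numerator sum_t t*(t + 1/m) * CF_t / (1+y/m)^(m*t + 2):
  t = 1.0000: term = 6.222975
  t = 2.0000: term = 17.950888
  t = 3.0000: term = 1020.833467
Convexity = (1/P) * sum = 1045.007329 / 98.612454 = 10.597113

Answer: Convexity = 10.5971


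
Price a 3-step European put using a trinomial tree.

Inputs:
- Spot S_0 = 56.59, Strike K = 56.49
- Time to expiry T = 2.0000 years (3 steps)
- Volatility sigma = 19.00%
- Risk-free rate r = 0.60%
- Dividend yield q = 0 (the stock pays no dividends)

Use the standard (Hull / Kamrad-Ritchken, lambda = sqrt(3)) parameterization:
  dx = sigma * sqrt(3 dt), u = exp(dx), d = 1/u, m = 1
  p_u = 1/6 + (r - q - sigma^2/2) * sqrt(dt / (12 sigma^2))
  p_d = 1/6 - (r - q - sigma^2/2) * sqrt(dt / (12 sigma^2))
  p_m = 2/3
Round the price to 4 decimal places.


dt = T/N = 0.666667; dx = sigma*sqrt(3*dt) = 0.268701
u = exp(dx) = 1.308263; d = 1/u = 0.764372
p_u = 0.151718, p_m = 0.666667, p_d = 0.181615
Discount per step: exp(-r*dt) = 0.996008
Stock lattice S(k, j) with j the centered position index:
  k=0: S(0,+0) = 56.5900
  k=1: S(1,-1) = 43.2558; S(1,+0) = 56.5900; S(1,+1) = 74.0346
  k=2: S(2,-2) = 33.0635; S(2,-1) = 43.2558; S(2,+0) = 56.5900; S(2,+1) = 74.0346; S(2,+2) = 96.8568
  k=3: S(3,-3) = 25.2728; S(3,-2) = 33.0635; S(3,-1) = 43.2558; S(3,+0) = 56.5900; S(3,+1) = 74.0346; S(3,+2) = 96.8568; S(3,+3) = 126.7142
Terminal payoffs V(N, j) = max(K - S_T, 0):
  V(3,-3) = 31.217153; V(3,-2) = 23.426461; V(3,-1) = 13.234183; V(3,+0) = 0.000000; V(3,+1) = 0.000000; V(3,+2) = 0.000000; V(3,+3) = 0.000000
Backward induction: V(k, j) = exp(-r*dt) * [p_u * V(k+1, j+1) + p_m * V(k+1, j) + p_d * V(k+1, j-1)]
  V(2,-2) = exp(-r*dt) * [p_u*13.234183 + p_m*23.426461 + p_d*31.217153] = 23.202021
  V(2,-1) = exp(-r*dt) * [p_u*0.000000 + p_m*13.234183 + p_d*23.426461] = 13.025184
  V(2,+0) = exp(-r*dt) * [p_u*0.000000 + p_m*0.000000 + p_d*13.234183] = 2.393933
  V(2,+1) = exp(-r*dt) * [p_u*0.000000 + p_m*0.000000 + p_d*0.000000] = 0.000000
  V(2,+2) = exp(-r*dt) * [p_u*0.000000 + p_m*0.000000 + p_d*0.000000] = 0.000000
  V(1,-1) = exp(-r*dt) * [p_u*2.393933 + p_m*13.025184 + p_d*23.202021] = 13.207562
  V(1,+0) = exp(-r*dt) * [p_u*0.000000 + p_m*2.393933 + p_d*13.025184] = 3.945712
  V(1,+1) = exp(-r*dt) * [p_u*0.000000 + p_m*0.000000 + p_d*2.393933] = 0.433039
  V(0,+0) = exp(-r*dt) * [p_u*0.433039 + p_m*3.945712 + p_d*13.207562] = 5.074529

Answer: Price = V(0,0) = 5.0745


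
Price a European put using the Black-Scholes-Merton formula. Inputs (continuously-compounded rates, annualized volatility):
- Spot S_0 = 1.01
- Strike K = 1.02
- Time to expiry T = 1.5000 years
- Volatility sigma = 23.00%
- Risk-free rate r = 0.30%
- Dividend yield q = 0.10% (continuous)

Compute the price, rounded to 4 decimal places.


d1 = (ln(S/K) + (r - q + 0.5*sigma^2) * T) / (sigma * sqrt(T)) = 0.11652011
d2 = d1 - sigma * sqrt(T) = -0.16517121
exp(-rT) = 0.99551011; exp(-qT) = 0.99850112
P = K * exp(-rT) * N(-d2) - S_0 * exp(-qT) * N(-d1)
N(-d1) = 0.45362017; N(-d2) = 0.56559539
P = 1.0200 * 0.99551011 * 0.56559539 - 1.0100 * 0.99850112 * 0.45362017 = 0.1168

Answer: Price = 0.1168


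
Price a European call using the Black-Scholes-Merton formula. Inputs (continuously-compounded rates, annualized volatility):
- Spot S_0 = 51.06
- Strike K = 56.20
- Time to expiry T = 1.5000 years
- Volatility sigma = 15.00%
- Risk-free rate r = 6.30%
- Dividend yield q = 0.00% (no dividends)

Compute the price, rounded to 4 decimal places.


Answer: Price = 3.7035

Derivation:
d1 = (ln(S/K) + (r - q + 0.5*sigma^2) * T) / (sigma * sqrt(T)) = 0.08415170
d2 = d1 - sigma * sqrt(T) = -0.09956003
exp(-rT) = 0.90982773; exp(-qT) = 1.00000000
C = S_0 * exp(-qT) * N(d1) - K * exp(-rT) * N(d2)
N(d1) = 0.53353209; N(d2) = 0.46034681
C = 51.0600 * 1.00000000 * 0.53353209 - 56.2000 * 0.90982773 * 0.46034681 = 3.7035


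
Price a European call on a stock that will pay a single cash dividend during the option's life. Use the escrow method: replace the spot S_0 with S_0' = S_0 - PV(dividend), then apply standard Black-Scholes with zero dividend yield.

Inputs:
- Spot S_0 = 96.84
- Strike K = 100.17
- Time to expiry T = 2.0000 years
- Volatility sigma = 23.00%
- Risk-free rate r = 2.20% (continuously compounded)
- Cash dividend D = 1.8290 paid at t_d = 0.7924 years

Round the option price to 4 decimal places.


PV(D) = D * exp(-r * t_d) = 1.8290 * 0.98271827 = 1.79739172
S_0' = S_0 - PV(D) = 96.8400 - 1.79739172 = 95.04260828
d1 = (ln(S_0'/K) + (r + sigma^2/2)*T) / (sigma*sqrt(T)) = 0.13636879
d2 = d1 - sigma*sqrt(T) = -0.18890033
exp(-rT) = 0.95695396
N(d1) = 0.55423513; N(d2) = 0.42508547
C = S_0' * N(d1) - K * exp(-rT) * N(d2) = 95.04260828 * 0.55423513 - 100.1700 * 0.95695396 * 0.42508547 = 11.9281

Answer: Price = 11.9281


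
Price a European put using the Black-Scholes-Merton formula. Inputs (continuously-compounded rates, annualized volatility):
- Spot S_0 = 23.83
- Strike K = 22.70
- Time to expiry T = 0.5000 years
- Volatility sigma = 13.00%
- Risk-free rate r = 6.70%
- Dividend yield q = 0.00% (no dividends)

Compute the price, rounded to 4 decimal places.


Answer: Price = 0.2138

Derivation:
d1 = (ln(S/K) + (r - q + 0.5*sigma^2) * T) / (sigma * sqrt(T)) = 0.93887862
d2 = d1 - sigma * sqrt(T) = 0.84695473
exp(-rT) = 0.96705491; exp(-qT) = 1.00000000
P = K * exp(-rT) * N(-d2) - S_0 * exp(-qT) * N(-d1)
N(-d1) = 0.17389653; N(-d2) = 0.19851018
P = 22.7000 * 0.96705491 * 0.19851018 - 23.8300 * 1.00000000 * 0.17389653 = 0.2138


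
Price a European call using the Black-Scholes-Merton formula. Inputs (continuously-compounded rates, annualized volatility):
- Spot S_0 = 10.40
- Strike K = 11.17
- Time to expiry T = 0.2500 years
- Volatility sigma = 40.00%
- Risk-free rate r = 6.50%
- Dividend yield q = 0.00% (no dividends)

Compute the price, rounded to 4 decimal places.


d1 = (ln(S/K) + (r - q + 0.5*sigma^2) * T) / (sigma * sqrt(T)) = -0.17587903
d2 = d1 - sigma * sqrt(T) = -0.37587903
exp(-rT) = 0.98388132; exp(-qT) = 1.00000000
C = S_0 * exp(-qT) * N(d1) - K * exp(-rT) * N(d2)
N(d1) = 0.43019449; N(d2) = 0.35350341
C = 10.4000 * 1.00000000 * 0.43019449 - 11.1700 * 0.98388132 * 0.35350341 = 0.5890

Answer: Price = 0.5890


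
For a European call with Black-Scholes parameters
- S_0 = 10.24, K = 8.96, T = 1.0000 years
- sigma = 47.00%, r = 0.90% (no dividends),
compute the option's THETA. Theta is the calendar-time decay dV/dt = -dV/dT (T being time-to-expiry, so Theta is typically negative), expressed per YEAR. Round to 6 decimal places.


Answer: Theta = -0.872683

Derivation:
d1 = 0.5382582822; d2 = 0.0682582822
phi(d1) = 0.3451419413; exp(-qT) = 1.0000000000; exp(-rT) = 0.9910403788
Theta = -S*exp(-qT)*phi(d1)*sigma/(2*sqrt(T)) - r*K*exp(-rT)*N(d2) + q*S*exp(-qT)*N(d1)
N(d1) = 0.7048006259; N(d2) = 0.5272099837; sqrt(T) = 1.0000000000
Term 1 = -10.2400 * 1.0000000000 * 0.3451419413 * 0.4700 / (2 * 1.0000000000) = -0.8305495675
Term 2 = -0.0090 * 8.9600 * 0.9910403788 * 0.5272099837 = -0.0421333018
Term 3 = 0 (no dividend yield, q = 0)
Theta = -0.8305495675 + (-0.0421333018) + (0.0000000000) = -0.872683


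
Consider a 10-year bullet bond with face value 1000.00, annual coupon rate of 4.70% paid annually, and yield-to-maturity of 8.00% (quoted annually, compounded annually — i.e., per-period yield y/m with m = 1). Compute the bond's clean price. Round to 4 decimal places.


Coupon per period c = face * coupon_rate / m = 47.000000
Periods per year m = 1; per-period yield y/m = 0.080000
Number of cashflows N = 10
Cashflows (t years, CF_t, discount factor 1/(1+y/m)^(m*t), PV):
  t = 1.0000: CF_t = 47.000000, DF = 0.925926, PV = 43.518519
  t = 2.0000: CF_t = 47.000000, DF = 0.857339, PV = 40.294925
  t = 3.0000: CF_t = 47.000000, DF = 0.793832, PV = 37.310115
  t = 4.0000: CF_t = 47.000000, DF = 0.735030, PV = 34.546403
  t = 5.0000: CF_t = 47.000000, DF = 0.680583, PV = 31.987410
  t = 6.0000: CF_t = 47.000000, DF = 0.630170, PV = 29.617972
  t = 7.0000: CF_t = 47.000000, DF = 0.583490, PV = 27.424049
  t = 8.0000: CF_t = 47.000000, DF = 0.540269, PV = 25.392638
  t = 9.0000: CF_t = 47.000000, DF = 0.500249, PV = 23.511701
  t = 10.0000: CF_t = 1047.000000, DF = 0.463193, PV = 484.963582
Price P = sum_t PV_t = 778.567314

Answer: Price = 778.5673
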